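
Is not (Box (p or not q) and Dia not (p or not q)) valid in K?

Tableau for the negation Box (p or not q) and Dia not (p or not q):
1. Box (p or not q) and Dia not (p or not q), u
2. Box (p or not q), u   [and-rule on 1]
3. Dia not (p or not q), u   [and-rule on 1]
4. not (p or not q), v   [Dia-rule on 3: fresh world v, uRv]
5. not p, v   [neg-or-rule on 4]
6. q, v   [neg-or-rule on 4]
7. p or not q, v   [Box-rule on 2 via uRv]
8. not q, v   [or-rule on 7 (branches; this branch)]
Accessibility: uRv
Branch closes: q and not q both at v.
Every branch of the negation's tableau closes; the branch above is one of them.

Yes, valid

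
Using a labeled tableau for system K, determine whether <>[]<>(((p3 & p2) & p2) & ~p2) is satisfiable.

Satisfiable (open branch found)

1. <>[]<>(((p3 & p2) & p2) & ~p2), u
2. []<>(((p3 & p2) & p2) & ~p2), v
Accessibility: uRv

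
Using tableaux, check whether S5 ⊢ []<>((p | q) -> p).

Invalid (countermodel exists)

Tableau for the negation ~[]<>((p | q) -> p):
1. ~[]<>((p | q) -> p), u
2. ~<>((p | q) -> p), v
3. ~((p | q) -> p), u
4. p | q, u
5. ~p, u
6. ~((p | q) -> p), v
7. p | q, v
8. ~p, v
9. q, u
10. q, v
Accessibility: uRu, uRv, vRu, vRv
The negation has an open branch (countermodel exists).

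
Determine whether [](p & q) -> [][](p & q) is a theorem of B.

Invalid (countermodel exists)

Tableau for the negation ~([](p & q) -> [][](p & q)):
1. ~([](p & q) -> [][](p & q)), w0
2. [](p & q), w0
3. ~[][](p & q), w0
4. p & q, w0
5. p, w0
6. q, w0
7. ~[](p & q), w1
8. p & q, w1
9. p, w1
10. q, w1
11. ~(p & q), w2
12. ~q, w2
Accessibility: w0Rw0, w0Rw1, w1Rw0, w1Rw1, w1Rw2, w2Rw1, w2Rw2
The negation has an open branch (countermodel exists).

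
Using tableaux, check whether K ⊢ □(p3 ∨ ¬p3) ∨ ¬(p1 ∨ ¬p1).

Valid in K

Tableau for the negation ¬(□(p3 ∨ ¬p3) ∨ ¬(p1 ∨ ¬p1)):
1. ¬(□(p3 ∨ ¬p3) ∨ ¬(p1 ∨ ¬p1)), 0
2. ¬□(p3 ∨ ¬p3), 0
3. p1 ∨ ¬p1, 0
4. ¬p1, 0
5. ¬(p3 ∨ ¬p3), 1
6. ¬p3, 1
7. p3, 1
Accessibility: 0R1
Branch closes: p3 and ¬p3 both at 1.
All branches of the negation close; one closing branch shown above.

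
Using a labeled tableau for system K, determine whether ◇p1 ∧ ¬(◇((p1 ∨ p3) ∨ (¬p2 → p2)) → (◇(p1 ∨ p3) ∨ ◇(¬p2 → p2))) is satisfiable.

Unsatisfiable (every branch closes)

1. ◇p1 ∧ ¬(◇((p1 ∨ p3) ∨ (¬p2 → p2)) → (◇(p1 ∨ p3) ∨ ◇(¬p2 → p2))), 0
2. ◇p1, 0
3. ¬(◇((p1 ∨ p3) ∨ (¬p2 → p2)) → (◇(p1 ∨ p3) ∨ ◇(¬p2 → p2))), 0
4. ◇((p1 ∨ p3) ∨ (¬p2 → p2)), 0
5. ¬(◇(p1 ∨ p3) ∨ ◇(¬p2 → p2)), 0
6. ¬◇(p1 ∨ p3), 0
7. ¬◇(¬p2 → p2), 0
8. p1, 1
9. ¬(p1 ∨ p3), 1
10. ¬p1, 1
11. ¬p3, 1
Accessibility: 0R1
Branch closes: p1 and ¬p1 both at 1.
(One branch shown.) All branches close.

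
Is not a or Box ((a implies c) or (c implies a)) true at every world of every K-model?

Tableau for the negation not (not a or Box ((a implies c) or (c implies a))):
1. not (not a or Box ((a implies c) or (c implies a))), u
2. a, u
3. not Box ((a implies c) or (c implies a)), u
4. not ((a implies c) or (c implies a)), v
5. not (a implies c), v
6. not (c implies a), v
7. a, v
8. not c, v
9. c, v
10. not a, v
Accessibility: uRv
Branch closes: c and not c both at v.
Every branch of the negation's tableau closes; the branch above is one of them.

Yes, valid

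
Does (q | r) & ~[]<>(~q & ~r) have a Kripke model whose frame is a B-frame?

1. (q | r) & ~[]<>(~q & ~r), u
2. q | r, u
3. ~[]<>(~q & ~r), u
4. r, u
5. ~<>(~q & ~r), v
6. ~(~q & ~r), u
7. ~(~q & ~r), v
8. r, v
Accessibility: uRu, uRv, vRu, vRv

Satisfiable (open branch found)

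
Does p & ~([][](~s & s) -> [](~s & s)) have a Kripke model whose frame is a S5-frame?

Unsatisfiable (every branch closes)

1. p & ~([][](~s & s) -> [](~s & s)), u
2. p, u
3. ~([][](~s & s) -> [](~s & s)), u
4. [][](~s & s), u
5. ~[](~s & s), u
6. [](~s & s), u
7. ~s & s, u
8. ~s, u
9. s, u
Accessibility: uRu
Branch closes: s and ~s both at u.
Every branch closes; the branch above is one of them.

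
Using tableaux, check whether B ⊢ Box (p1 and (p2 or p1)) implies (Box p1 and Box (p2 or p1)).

Tableau for the negation not (Box (p1 and (p2 or p1)) implies (Box p1 and Box (p2 or p1))):
1. not (Box (p1 and (p2 or p1)) implies (Box p1 and Box (p2 or p1))), w0
2. Box (p1 and (p2 or p1)), w0   [neg-implies-rule on 1]
3. not (Box p1 and Box (p2 or p1)), w0   [neg-implies-rule on 1]
4. p1 and (p2 or p1), w0   [Box-rule on 2 via w0Rw0]
5. p1, w0   [and-rule on 4]
6. p2 or p1, w0   [and-rule on 4]
7. not Box (p2 or p1), w0   [neg-and-rule on 3 (branches; this branch)]
8. not (p2 or p1), w1   [neg-Box-rule on 7: fresh world w1, w0Rw1]
9. not p2, w1   [neg-or-rule on 8]
10. not p1, w1   [neg-or-rule on 8]
11. p1 and (p2 or p1), w1   [Box-rule on 2 via w0Rw1]
12. p1, w1   [and-rule on 11]
13. p2 or p1, w1   [and-rule on 11]
Accessibility: w0Rw0, w0Rw1, w1Rw0, w1Rw1
Branch closes: p1 and not p1 both at w1.
All branches of the negation close; one closing branch shown above.

Valid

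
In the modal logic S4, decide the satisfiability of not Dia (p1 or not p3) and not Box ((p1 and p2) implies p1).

1. not Dia (p1 or not p3) and not Box ((p1 and p2) implies p1), u
2. not Dia (p1 or not p3), u
3. not Box ((p1 and p2) implies p1), u
4. not (p1 or not p3), u
5. not p1, u
6. p3, u
7. not ((p1 and p2) implies p1), v
8. p1 and p2, v
9. not p1, v
10. p1, v
11. p2, v
Accessibility: uRu, uRv, vRv
Branch closes: p1 and not p1 both at v.
All branches of the tableau close; one closing branch shown above.

No, unsatisfiable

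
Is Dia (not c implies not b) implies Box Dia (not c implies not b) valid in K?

Tableau for the negation not (Dia (not c implies not b) implies Box Dia (not c implies not b)):
1. not (Dia (not c implies not b) implies Box Dia (not c implies not b)), w0
2. Dia (not c implies not b), w0   [neg-implies-rule on 1]
3. not Box Dia (not c implies not b), w0   [neg-implies-rule on 1]
4. not c implies not b, w1   [Dia-rule on 2: fresh world w1, w0Rw1]
5. not b, w1   [implies-rule on 4 (branches; this branch)]
6. not Dia (not c implies not b), w2   [neg-Box-rule on 3: fresh world w2, w0Rw2]
Accessibility: w0Rw1, w0Rw2
The negation has an open branch (countermodel exists).

Not valid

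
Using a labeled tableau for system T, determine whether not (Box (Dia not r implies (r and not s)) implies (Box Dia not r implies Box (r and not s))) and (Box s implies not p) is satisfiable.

Unsatisfiable (every branch closes)

1. not (Box (Dia not r implies (r and not s)) implies (Box Dia not r implies Box (r and not s))) and (Box s implies not p), 0
2. not (Box (Dia not r implies (r and not s)) implies (Box Dia not r implies Box (r and not s))), 0
3. Box s implies not p, 0
4. Box (Dia not r implies (r and not s)), 0
5. not (Box Dia not r implies Box (r and not s)), 0
6. Box Dia not r, 0
7. not Box (r and not s), 0
8. Dia not r implies (r and not s), 0
9. Dia not r, 0
10. not p, 0
11. r and not s, 0
12. r, 0
13. not s, 0
14. not (r and not s), 1
15. Dia not r implies (r and not s), 1
16. Dia not r, 1
17. s, 1
18. not Dia not r, 1
19. r, 1
20. not r, 2
21. Dia not r implies (r and not s), 2
22. Dia not r, 2
23. r and not s, 2
24. r, 2
25. not s, 2
Accessibility: 0R0, 0R1, 0R2, 1R1, 2R2
Branch closes: r and not r both at 2.
Every branch closes; the branch above is one of them.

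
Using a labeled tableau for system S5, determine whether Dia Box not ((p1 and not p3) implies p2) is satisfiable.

Satisfiable

1. Dia Box not ((p1 and not p3) implies p2), w0
2. Box not ((p1 and not p3) implies p2), w1   [Dia-rule on 1: fresh world w1, w0Rw1]
3. not ((p1 and not p3) implies p2), w0   [Box-rule on 2 via w1Rw0]
4. p1 and not p3, w0   [neg-implies-rule on 3]
5. not p2, w0   [neg-implies-rule on 3]
6. p1, w0   [and-rule on 4]
7. not p3, w0   [and-rule on 4]
8. not ((p1 and not p3) implies p2), w1   [Box-rule on 2 via w1Rw1]
9. p1 and not p3, w1   [neg-implies-rule on 8]
10. not p2, w1   [neg-implies-rule on 8]
11. p1, w1   [and-rule on 9]
12. not p3, w1   [and-rule on 9]
Accessibility: w0Rw0, w0Rw1, w1Rw0, w1Rw1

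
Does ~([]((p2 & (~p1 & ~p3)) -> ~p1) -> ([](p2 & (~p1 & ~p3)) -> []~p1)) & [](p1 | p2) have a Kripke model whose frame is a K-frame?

Unsatisfiable (every branch closes)

1. ~([]((p2 & (~p1 & ~p3)) -> ~p1) -> ([](p2 & (~p1 & ~p3)) -> []~p1)) & [](p1 | p2), 0
2. ~([]((p2 & (~p1 & ~p3)) -> ~p1) -> ([](p2 & (~p1 & ~p3)) -> []~p1)), 0
3. [](p1 | p2), 0
4. []((p2 & (~p1 & ~p3)) -> ~p1), 0
5. ~([](p2 & (~p1 & ~p3)) -> []~p1), 0
6. [](p2 & (~p1 & ~p3)), 0
7. ~[]~p1, 0
8. p1, 1
9. p1 | p2, 1
10. (p2 & (~p1 & ~p3)) -> ~p1, 1
11. p2 & (~p1 & ~p3), 1
12. p2, 1
13. ~p1 & ~p3, 1
14. ~p1, 1
15. ~p3, 1
Accessibility: 0R1
Branch closes: p1 and ~p1 both at 1.
All branches of the tableau close; one closing branch shown above.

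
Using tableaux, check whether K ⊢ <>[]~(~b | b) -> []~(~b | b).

Invalid (countermodel exists)

Tableau for the negation ~(<>[]~(~b | b) -> []~(~b | b)):
1. ~(<>[]~(~b | b) -> []~(~b | b)), u
2. <>[]~(~b | b), u
3. ~[]~(~b | b), u
4. []~(~b | b), v
5. ~b | b, w
6. b, w
Accessibility: uRv, uRw
The negation has an open branch (countermodel exists).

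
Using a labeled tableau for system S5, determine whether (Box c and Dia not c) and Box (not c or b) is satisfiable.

1. (Box c and Dia not c) and Box (not c or b), 0
2. Box c and Dia not c, 0
3. Box (not c or b), 0
4. Box c, 0
5. Dia not c, 0
6. not c or b, 0
7. c, 0
8. b, 0
9. not c, 1
10. not c or b, 1
11. c, 1
Accessibility: 0R0, 0R1, 1R0, 1R1
Branch closes: c and not c both at 1.
Every branch closes; the branch above is one of them.

Unsatisfiable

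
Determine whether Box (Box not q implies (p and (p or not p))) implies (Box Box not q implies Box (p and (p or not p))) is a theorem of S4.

Yes, valid

Tableau for the negation not (Box (Box not q implies (p and (p or not p))) implies (Box Box not q implies Box (p and (p or not p)))):
1. not (Box (Box not q implies (p and (p or not p))) implies (Box Box not q implies Box (p and (p or not p)))), 0
2. Box (Box not q implies (p and (p or not p))), 0   [neg-implies-rule on 1]
3. not (Box Box not q implies Box (p and (p or not p))), 0   [neg-implies-rule on 1]
4. Box Box not q, 0   [neg-implies-rule on 3]
5. not Box (p and (p or not p)), 0   [neg-implies-rule on 3]
6. Box not q implies (p and (p or not p)), 0   [Box-rule on 2 via 0R0]
7. Box not q, 0   [Box-rule on 4 via 0R0]
8. not q, 0   [Box-rule on 7 via 0R0]
9. p and (p or not p), 0   [implies-rule on 6 (branches; this branch)]
10. p, 0   [and-rule on 9]
11. p or not p, 0   [and-rule on 9]
12. not (p and (p or not p)), 1   [neg-Box-rule on 5: fresh world 1, 0R1]
13. Box not q implies (p and (p or not p)), 1   [Box-rule on 2 via 0R1]
14. Box not q, 1   [Box-rule on 4 via 0R1]
15. not q, 1   [Box-rule on 7 via 0R1]
16. not p, 1   [neg-and-rule on 12 (branches; this branch)]
17. not Box not q, 1   [implies-rule on 13 (branches; this branch)]
18. q, 2   [neg-Box-rule on 17: fresh world 2, 1R2]
19. Box not q implies (p and (p or not p)), 2   [Box-rule on 2 via 0R2]
20. Box not q, 2   [Box-rule on 4 via 0R2]
21. not q, 2   [Box-rule on 7 via 0R2]
Accessibility: 0R0, 0R1, 0R2, 1R1, 1R2, 2R2
Branch closes: q and not q both at 2.
Every branch of the negation's tableau closes; the branch above is one of them.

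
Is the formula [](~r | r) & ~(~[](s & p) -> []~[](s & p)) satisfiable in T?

1. [](~r | r) & ~(~[](s & p) -> []~[](s & p)), u
2. [](~r | r), u
3. ~(~[](s & p) -> []~[](s & p)), u
4. ~[](s & p), u
5. ~[]~[](s & p), u
6. ~r | r, u
7. r, u
8. ~(s & p), v
9. ~r | r, v
10. ~p, v
11. r, v
12. [](s & p), w
13. ~r | r, w
14. s & p, w
15. s, w
16. p, w
17. r, w
Accessibility: uRu, uRv, uRw, vRv, wRw

Satisfiable (open branch found)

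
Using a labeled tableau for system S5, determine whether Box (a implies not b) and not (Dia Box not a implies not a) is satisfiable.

No, unsatisfiable

1. Box (a implies not b) and not (Dia Box not a implies not a), u
2. Box (a implies not b), u
3. not (Dia Box not a implies not a), u
4. Dia Box not a, u
5. a, u
6. a implies not b, u
7. not b, u
8. Box not a, v
9. a implies not b, v
10. not a, u
Accessibility: uRu, uRv, vRu, vRv
Branch closes: a and not a both at u.
(One branch shown.) All branches close.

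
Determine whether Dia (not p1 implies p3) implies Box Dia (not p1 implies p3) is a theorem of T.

Invalid (countermodel exists)

Tableau for the negation not (Dia (not p1 implies p3) implies Box Dia (not p1 implies p3)):
1. not (Dia (not p1 implies p3) implies Box Dia (not p1 implies p3)), 0
2. Dia (not p1 implies p3), 0
3. not Box Dia (not p1 implies p3), 0
4. not p1 implies p3, 1
5. p3, 1
6. not Dia (not p1 implies p3), 2
7. not (not p1 implies p3), 2
8. not p1, 2
9. not p3, 2
Accessibility: 0R0, 0R1, 0R2, 1R1, 2R2
The negation has an open branch (countermodel exists).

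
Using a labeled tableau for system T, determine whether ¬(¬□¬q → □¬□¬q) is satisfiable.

Yes, satisfiable

1. ¬(¬□¬q → □¬□¬q), u
2. ¬□¬q, u
3. ¬□¬□¬q, u
4. q, v
5. □¬q, w
6. ¬q, w
Accessibility: uRu, uRv, uRw, vRv, wRw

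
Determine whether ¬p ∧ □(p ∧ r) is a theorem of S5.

Not valid

Tableau for the negation ¬(¬p ∧ □(p ∧ r)):
1. ¬(¬p ∧ □(p ∧ r)), u
2. ¬□(p ∧ r), u
3. ¬(p ∧ r), v
4. ¬r, v
Accessibility: uRu, uRv, vRu, vRv
The negation has an open branch (countermodel exists).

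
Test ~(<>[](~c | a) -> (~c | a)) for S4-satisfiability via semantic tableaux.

Satisfiable

1. ~(<>[](~c | a) -> (~c | a)), w0
2. <>[](~c | a), w0
3. ~(~c | a), w0
4. c, w0
5. ~a, w0
6. [](~c | a), w1
7. ~c | a, w1
8. a, w1
Accessibility: w0Rw0, w0Rw1, w1Rw1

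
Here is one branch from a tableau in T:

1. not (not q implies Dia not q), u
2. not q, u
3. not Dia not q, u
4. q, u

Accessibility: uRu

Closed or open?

Both q and not q appear at u.

Yes, closed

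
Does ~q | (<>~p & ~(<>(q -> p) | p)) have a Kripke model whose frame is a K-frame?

Satisfiable

1. ~q | (<>~p & ~(<>(q -> p) | p)), 0
2. <>~p & ~(<>(q -> p) | p), 0
3. <>~p, 0
4. ~(<>(q -> p) | p), 0
5. ~<>(q -> p), 0
6. ~p, 0
7. ~p, 1
8. ~(q -> p), 1
9. q, 1
Accessibility: 0R1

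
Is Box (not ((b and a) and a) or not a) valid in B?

Not valid

Tableau for the negation not Box (not ((b and a) and a) or not a):
1. not Box (not ((b and a) and a) or not a), 0
2. not (not ((b and a) and a) or not a), 1
3. (b and a) and a, 1
4. a, 1
5. b and a, 1
6. b, 1
Accessibility: 0R0, 0R1, 1R0, 1R1
The negation has an open branch (countermodel exists).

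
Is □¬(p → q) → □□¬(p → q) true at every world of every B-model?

No, not valid

Tableau for the negation ¬(□¬(p → q) → □□¬(p → q)):
1. ¬(□¬(p → q) → □□¬(p → q)), w0
2. □¬(p → q), w0
3. ¬□□¬(p → q), w0
4. ¬(p → q), w0
5. p, w0
6. ¬q, w0
7. ¬□¬(p → q), w1
8. ¬(p → q), w1
9. p, w1
10. ¬q, w1
11. p → q, w2
12. q, w2
Accessibility: w0Rw0, w0Rw1, w1Rw0, w1Rw1, w1Rw2, w2Rw1, w2Rw2
The negation has an open branch (countermodel exists).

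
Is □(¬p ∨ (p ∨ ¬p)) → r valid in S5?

No, not valid

Tableau for the negation ¬(□(¬p ∨ (p ∨ ¬p)) → r):
1. ¬(□(¬p ∨ (p ∨ ¬p)) → r), u
2. □(¬p ∨ (p ∨ ¬p)), u
3. ¬r, u
4. ¬p ∨ (p ∨ ¬p), u
5. p ∨ ¬p, u
6. ¬p, u
Accessibility: uRu
The negation has an open branch (countermodel exists).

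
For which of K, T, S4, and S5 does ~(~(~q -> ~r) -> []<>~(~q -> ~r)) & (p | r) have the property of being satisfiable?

S5-tableau for the formula:
1. ~(~(~q -> ~r) -> []<>~(~q -> ~r)) & (p | r), w0
2. ~(~(~q -> ~r) -> []<>~(~q -> ~r)), w0
3. p | r, w0
4. ~(~q -> ~r), w0
5. ~[]<>~(~q -> ~r), w0
6. ~q, w0
7. r, w0
8. ~<>~(~q -> ~r), w1
9. ~q -> ~r, w0
10. ~q -> ~r, w1
11. ~r, w0
Accessibility: w0Rw0, w0Rw1, w1Rw0, w1Rw1
Branch closes: r and ~r both at w0.
Every branch closes (one shown): unsatisfiable in S5.
S4-tableau for the formula:
1. ~(~(~q -> ~r) -> []<>~(~q -> ~r)) & (p | r), w0
2. ~(~(~q -> ~r) -> []<>~(~q -> ~r)), w0
3. p | r, w0
4. ~(~q -> ~r), w0
5. ~[]<>~(~q -> ~r), w0
6. ~q, w0
7. r, w0
8. ~<>~(~q -> ~r), w1
9. ~q -> ~r, w1
10. ~r, w1
Accessibility: w0Rw0, w0Rw1, w1Rw1
Complete open branch: satisfiable in S4, hence also in K, T (this S4-model is also a K-model and a T-model).

K, T, S4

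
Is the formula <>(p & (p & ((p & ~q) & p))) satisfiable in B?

Satisfiable (open branch found)

1. <>(p & (p & ((p & ~q) & p))), w0
2. p & (p & ((p & ~q) & p)), w1   [<>-rule on 1: fresh world w1, w0Rw1]
3. p, w1   [&-rule on 2]
4. p & ((p & ~q) & p), w1   [&-rule on 2]
5. (p & ~q) & p, w1   [&-rule on 4]
6. p & ~q, w1   [&-rule on 5]
7. ~q, w1   [&-rule on 6]
Accessibility: w0Rw0, w0Rw1, w1Rw0, w1Rw1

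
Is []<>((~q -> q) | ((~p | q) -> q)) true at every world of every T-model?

Invalid (countermodel exists)

Tableau for the negation ~[]<>((~q -> q) | ((~p | q) -> q)):
1. ~[]<>((~q -> q) | ((~p | q) -> q)), 0
2. ~<>((~q -> q) | ((~p | q) -> q)), 1   [~[]-rule on 1: fresh world 1, 0R1]
3. ~((~q -> q) | ((~p | q) -> q)), 1   [~<>-rule on 2 via 1R1]
4. ~(~q -> q), 1   [~|-rule on 3]
5. ~((~p | q) -> q), 1   [~|-rule on 3]
6. ~q, 1   [~->-rule on 4]
7. ~p | q, 1   [~->-rule on 5]
8. ~p, 1   [|-rule on 7 (branches; this branch)]
Accessibility: 0R0, 0R1, 1R1
The negation has an open branch (countermodel exists).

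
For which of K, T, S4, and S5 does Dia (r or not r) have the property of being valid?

T, S4, S5

T-tableau for the negation not Dia (r or not r):
1. not Dia (r or not r), u
2. not (r or not r), u   [neg-Dia-rule on 1 via uRu]
3. not r, u   [neg-or-rule on 2]
4. r, u   [neg-or-rule on 2]
Accessibility: uRu
Branch closes: r and not r both at u.
Every branch closes (one shown): valid in T, hence also in S4, S5 (every theorem of T is a theorem of S4 and S5).
K-tableau for the negation not Dia (r or not r):
1. not Dia (r or not r), u
Complete open branch: countermodel on a K-frame, so not valid in K.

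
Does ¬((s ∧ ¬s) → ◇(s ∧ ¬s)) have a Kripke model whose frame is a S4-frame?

Unsatisfiable (every branch closes)

1. ¬((s ∧ ¬s) → ◇(s ∧ ¬s)), 0
2. s ∧ ¬s, 0   [¬→-rule on 1]
3. ¬◇(s ∧ ¬s), 0   [¬→-rule on 1]
4. s, 0   [∧-rule on 2]
5. ¬s, 0   [∧-rule on 2]
Accessibility: 0R0
Branch closes: s and ¬s both at 0.
(One branch shown.) All branches close.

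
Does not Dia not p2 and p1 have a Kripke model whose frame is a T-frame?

Satisfiable (open branch found)

1. not Dia not p2 and p1, u
2. not Dia not p2, u   [and-rule on 1]
3. p1, u   [and-rule on 1]
4. p2, u   [neg-Dia-rule on 2 via uRu]
Accessibility: uRu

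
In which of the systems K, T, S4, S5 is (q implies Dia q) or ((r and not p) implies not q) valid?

T-tableau for the negation not ((q implies Dia q) or ((r and not p) implies not q)):
1. not ((q implies Dia q) or ((r and not p) implies not q)), 0
2. not (q implies Dia q), 0
3. not ((r and not p) implies not q), 0
4. q, 0
5. not Dia q, 0
6. r and not p, 0
7. r, 0
8. not p, 0
9. not q, 0
Accessibility: 0R0
Branch closes: q and not q both at 0.
Every branch closes (one shown): valid in T, hence also in S4, S5 (every theorem of T is a theorem of S4 and S5).
K-tableau for the negation not ((q implies Dia q) or ((r and not p) implies not q)):
1. not ((q implies Dia q) or ((r and not p) implies not q)), 0
2. not (q implies Dia q), 0
3. not ((r and not p) implies not q), 0
4. q, 0
5. not Dia q, 0
6. r and not p, 0
7. r, 0
8. not p, 0
Complete open branch: countermodel on a K-frame, so not valid in K.

T, S4, S5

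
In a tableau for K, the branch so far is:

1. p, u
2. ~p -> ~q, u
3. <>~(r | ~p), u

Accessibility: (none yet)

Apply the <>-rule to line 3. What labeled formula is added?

a fresh world v with uRv, and ~(r | ~p) at v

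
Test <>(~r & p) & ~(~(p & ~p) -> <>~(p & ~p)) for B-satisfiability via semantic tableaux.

Unsatisfiable

1. <>(~r & p) & ~(~(p & ~p) -> <>~(p & ~p)), 0
2. <>(~r & p), 0
3. ~(~(p & ~p) -> <>~(p & ~p)), 0
4. ~(p & ~p), 0
5. ~<>~(p & ~p), 0
6. p & ~p, 0
7. p, 0
8. ~p, 0
Accessibility: 0R0
Branch closes: p and ~p both at 0.
Every branch closes; the branch above is one of them.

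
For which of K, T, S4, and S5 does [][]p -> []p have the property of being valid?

T, S4, S5

K-tableau for the negation ~([][]p -> []p):
1. ~([][]p -> []p), u
2. [][]p, u
3. ~[]p, u
4. ~p, v
5. []p, v
Accessibility: uRv
Complete open branch: countermodel on a K-frame, so not valid in K.
T-tableau for the negation ~([][]p -> []p):
1. ~([][]p -> []p), u
2. [][]p, u
3. ~[]p, u
4. []p, u
5. p, u
6. ~p, v
7. []p, v
8. p, v
Accessibility: uRu, uRv, vRv
Branch closes: p and ~p both at v.
Every branch closes (one shown): valid in T, hence also in S4, S5 (every theorem of T is a theorem of S4 and S5).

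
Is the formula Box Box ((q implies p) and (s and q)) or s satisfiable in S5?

1. Box Box ((q implies p) and (s and q)) or s, w0
2. s, w0   [or-rule on 1 (branches; this branch)]
Accessibility: w0Rw0

Satisfiable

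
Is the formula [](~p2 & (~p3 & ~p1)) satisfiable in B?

1. [](~p2 & (~p3 & ~p1)), 0
2. ~p2 & (~p3 & ~p1), 0
3. ~p2, 0
4. ~p3 & ~p1, 0
5. ~p3, 0
6. ~p1, 0
Accessibility: 0R0

Satisfiable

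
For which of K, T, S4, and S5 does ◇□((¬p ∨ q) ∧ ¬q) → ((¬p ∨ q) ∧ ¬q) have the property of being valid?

S5-tableau for the negation ¬(◇□((¬p ∨ q) ∧ ¬q) → ((¬p ∨ q) ∧ ¬q)):
1. ¬(◇□((¬p ∨ q) ∧ ¬q) → ((¬p ∨ q) ∧ ¬q)), 0
2. ◇□((¬p ∨ q) ∧ ¬q), 0   [¬→-rule on 1]
3. ¬((¬p ∨ q) ∧ ¬q), 0   [¬→-rule on 1]
4. ¬(¬p ∨ q), 0   [¬∧-rule on 3 (branches; this branch)]
5. p, 0   [¬∨-rule on 4]
6. ¬q, 0   [¬∨-rule on 4]
7. □((¬p ∨ q) ∧ ¬q), 1   [◇-rule on 2: fresh world 1, 0R1]
8. (¬p ∨ q) ∧ ¬q, 0   [□-rule on 7 via 1R0]
9. ¬p ∨ q, 0   [∧-rule on 8]
10. (¬p ∨ q) ∧ ¬q, 1   [□-rule on 7 via 1R1]
11. ¬p ∨ q, 1   [∧-rule on 10]
12. ¬q, 1   [∧-rule on 10]
13. q, 0   [∨-rule on 9 (branches; this branch)]
Accessibility: 0R0, 0R1, 1R0, 1R1
Branch closes: q and ¬q both at 0.
Every branch closes (one shown): valid in S5.
S4-tableau for the negation ¬(◇□((¬p ∨ q) ∧ ¬q) → ((¬p ∨ q) ∧ ¬q)):
1. ¬(◇□((¬p ∨ q) ∧ ¬q) → ((¬p ∨ q) ∧ ¬q)), 0
2. ◇□((¬p ∨ q) ∧ ¬q), 0   [¬→-rule on 1]
3. ¬((¬p ∨ q) ∧ ¬q), 0   [¬→-rule on 1]
4. q, 0   [¬∧-rule on 3 (branches; this branch)]
5. □((¬p ∨ q) ∧ ¬q), 1   [◇-rule on 2: fresh world 1, 0R1]
6. (¬p ∨ q) ∧ ¬q, 1   [□-rule on 5 via 1R1]
7. ¬p ∨ q, 1   [∧-rule on 6]
8. ¬q, 1   [∧-rule on 6]
9. ¬p, 1   [∨-rule on 7 (branches; this branch)]
Accessibility: 0R0, 0R1, 1R1
Complete open branch: countermodel on an S4-frame, so not valid in S4, nor in K, T (the same frame is also a K-frame and a T-frame).

S5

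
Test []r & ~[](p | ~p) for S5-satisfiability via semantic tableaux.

Unsatisfiable

1. []r & ~[](p | ~p), u
2. []r, u
3. ~[](p | ~p), u
4. r, u
5. ~(p | ~p), v
6. ~p, v
7. p, v
Accessibility: uRu, uRv, vRu, vRv
Branch closes: p and ~p both at v.
(One branch shown.) All branches close.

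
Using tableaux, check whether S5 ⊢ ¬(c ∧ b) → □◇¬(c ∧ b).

Valid

Tableau for the negation ¬(¬(c ∧ b) → □◇¬(c ∧ b)):
1. ¬(¬(c ∧ b) → □◇¬(c ∧ b)), u
2. ¬(c ∧ b), u   [¬→-rule on 1]
3. ¬□◇¬(c ∧ b), u   [¬→-rule on 1]
4. ¬b, u   [¬∧-rule on 2 (branches; this branch)]
5. ¬◇¬(c ∧ b), v   [¬□-rule on 3: fresh world v, uRv]
6. c ∧ b, u   [¬◇-rule on 5 via vRu]
7. c, u   [∧-rule on 6]
8. b, u   [∧-rule on 6]
Accessibility: uRu, uRv, vRu, vRv
Branch closes: b and ¬b both at u.
All branches of the negation close; one closing branch shown above.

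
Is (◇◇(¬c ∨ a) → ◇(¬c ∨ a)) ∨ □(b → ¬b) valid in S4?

Valid in S4

Tableau for the negation ¬((◇◇(¬c ∨ a) → ◇(¬c ∨ a)) ∨ □(b → ¬b)):
1. ¬((◇◇(¬c ∨ a) → ◇(¬c ∨ a)) ∨ □(b → ¬b)), u
2. ¬(◇◇(¬c ∨ a) → ◇(¬c ∨ a)), u   [¬∨-rule on 1]
3. ¬□(b → ¬b), u   [¬∨-rule on 1]
4. ◇◇(¬c ∨ a), u   [¬→-rule on 2]
5. ¬◇(¬c ∨ a), u   [¬→-rule on 2]
6. ¬(¬c ∨ a), u   [¬◇-rule on 5 via uRu]
7. c, u   [¬∨-rule on 6]
8. ¬a, u   [¬∨-rule on 6]
9. ¬(b → ¬b), v   [¬□-rule on 3: fresh world v, uRv]
10. b, v   [¬→-rule on 9]
11. ¬(¬c ∨ a), v   [¬◇-rule on 5 via uRv]
12. c, v   [¬∨-rule on 11]
13. ¬a, v   [¬∨-rule on 11]
14. ◇(¬c ∨ a), w   [◇-rule on 4: fresh world w, uRw]
15. ¬(¬c ∨ a), w   [¬◇-rule on 5 via uRw]
16. c, w   [¬∨-rule on 15]
17. ¬a, w   [¬∨-rule on 15]
18. ¬c ∨ a, x   [◇-rule on 14: fresh world x, wRx]
19. ¬(¬c ∨ a), x   [¬◇-rule on 5 via uRx]
20. c, x   [¬∨-rule on 19]
21. ¬a, x   [¬∨-rule on 19]
22. a, x   [∨-rule on 18 (branches; this branch)]
Accessibility: uRu, uRv, uRw, uRx, vRv, wRw, wRx, xRx
Branch closes: a and ¬a both at x.
Every branch of the negation's tableau closes; the branch above is one of them.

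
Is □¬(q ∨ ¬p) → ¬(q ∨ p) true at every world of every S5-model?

Tableau for the negation ¬(□¬(q ∨ ¬p) → ¬(q ∨ p)):
1. ¬(□¬(q ∨ ¬p) → ¬(q ∨ p)), w0
2. □¬(q ∨ ¬p), w0
3. q ∨ p, w0
4. ¬(q ∨ ¬p), w0
5. ¬q, w0
6. p, w0
Accessibility: w0Rw0
The negation has an open branch (countermodel exists).

No, not valid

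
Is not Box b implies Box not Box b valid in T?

No, not valid

Tableau for the negation not (not Box b implies Box not Box b):
1. not (not Box b implies Box not Box b), w0
2. not Box b, w0
3. not Box not Box b, w0
4. not b, w1
5. Box b, w2
6. b, w2
Accessibility: w0Rw0, w0Rw1, w0Rw2, w1Rw1, w2Rw2
The negation has an open branch (countermodel exists).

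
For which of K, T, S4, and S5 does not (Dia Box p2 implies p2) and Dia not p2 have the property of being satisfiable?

S5-tableau for the formula:
1. not (Dia Box p2 implies p2) and Dia not p2, u
2. not (Dia Box p2 implies p2), u   [and-rule on 1]
3. Dia not p2, u   [and-rule on 1]
4. Dia Box p2, u   [neg-implies-rule on 2]
5. not p2, u   [neg-implies-rule on 2]
6. not p2, v   [Dia-rule on 3: fresh world v, uRv]
7. Box p2, w   [Dia-rule on 4: fresh world w, uRw]
8. p2, u   [Box-rule on 7 via wRu]
Accessibility: uRu, uRv, uRw, vRu, vRv, vRw, wRu, wRv, wRw
Branch closes: p2 and not p2 both at u.
Every branch closes (one shown): unsatisfiable in S5.
S4-tableau for the formula:
1. not (Dia Box p2 implies p2) and Dia not p2, u
2. not (Dia Box p2 implies p2), u   [and-rule on 1]
3. Dia not p2, u   [and-rule on 1]
4. Dia Box p2, u   [neg-implies-rule on 2]
5. not p2, u   [neg-implies-rule on 2]
6. not p2, v   [Dia-rule on 3: fresh world v, uRv]
7. Box p2, w   [Dia-rule on 4: fresh world w, uRw]
8. p2, w   [Box-rule on 7 via wRw]
Accessibility: uRu, uRv, uRw, vRv, wRw
Complete open branch: satisfiable in S4, hence also in K, T (this S4-model is also a K-model and a T-model).

K, T, S4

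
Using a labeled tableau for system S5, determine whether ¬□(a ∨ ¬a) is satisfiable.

Unsatisfiable

1. ¬□(a ∨ ¬a), u
2. ¬(a ∨ ¬a), v   [¬□-rule on 1: fresh world v, uRv]
3. ¬a, v   [¬∨-rule on 2]
4. a, v   [¬∨-rule on 2]
Accessibility: uRu, uRv, vRu, vRv
Branch closes: a and ¬a both at v.
Every branch closes; the branch above is one of them.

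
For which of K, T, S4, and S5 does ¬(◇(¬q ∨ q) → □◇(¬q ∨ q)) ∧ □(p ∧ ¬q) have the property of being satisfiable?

K

K-tableau for the formula:
1. ¬(◇(¬q ∨ q) → □◇(¬q ∨ q)) ∧ □(p ∧ ¬q), w0
2. ¬(◇(¬q ∨ q) → □◇(¬q ∨ q)), w0
3. □(p ∧ ¬q), w0
4. ◇(¬q ∨ q), w0
5. ¬□◇(¬q ∨ q), w0
6. ¬q ∨ q, w1
7. p ∧ ¬q, w1
8. p, w1
9. ¬q, w1
10. ¬◇(¬q ∨ q), w2
11. p ∧ ¬q, w2
12. p, w2
13. ¬q, w2
Accessibility: w0Rw1, w0Rw2
Complete open branch: satisfiable in K.
T-tableau for the formula:
1. ¬(◇(¬q ∨ q) → □◇(¬q ∨ q)) ∧ □(p ∧ ¬q), w0
2. ¬(◇(¬q ∨ q) → □◇(¬q ∨ q)), w0
3. □(p ∧ ¬q), w0
4. ◇(¬q ∨ q), w0
5. ¬□◇(¬q ∨ q), w0
6. p ∧ ¬q, w0
7. p, w0
8. ¬q, w0
9. ¬q ∨ q, w1
10. p ∧ ¬q, w1
11. p, w1
12. ¬q, w1
13. ¬◇(¬q ∨ q), w2
14. p ∧ ¬q, w2
15. p, w2
16. ¬q, w2
17. ¬(¬q ∨ q), w2
18. q, w2
Accessibility: w0Rw0, w0Rw1, w0Rw2, w1Rw1, w2Rw2
Branch closes: q and ¬q both at w2.
Every branch closes (one shown): unsatisfiable in T, hence also in S4, S5 (every S4/S5-frame is a T-frame).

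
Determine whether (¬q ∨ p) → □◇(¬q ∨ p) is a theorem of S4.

No, not valid

Tableau for the negation ¬((¬q ∨ p) → □◇(¬q ∨ p)):
1. ¬((¬q ∨ p) → □◇(¬q ∨ p)), u
2. ¬q ∨ p, u   [¬→-rule on 1]
3. ¬□◇(¬q ∨ p), u   [¬→-rule on 1]
4. p, u   [∨-rule on 2 (branches; this branch)]
5. ¬◇(¬q ∨ p), v   [¬□-rule on 3: fresh world v, uRv]
6. ¬(¬q ∨ p), v   [¬◇-rule on 5 via vRv]
7. q, v   [¬∨-rule on 6]
8. ¬p, v   [¬∨-rule on 6]
Accessibility: uRu, uRv, vRv
The negation has an open branch (countermodel exists).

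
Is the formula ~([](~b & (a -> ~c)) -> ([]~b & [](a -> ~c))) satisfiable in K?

1. ~([](~b & (a -> ~c)) -> ([]~b & [](a -> ~c))), u
2. [](~b & (a -> ~c)), u
3. ~([]~b & [](a -> ~c)), u
4. ~[](a -> ~c), u
5. ~(a -> ~c), v
6. a, v
7. c, v
8. ~b & (a -> ~c), v
9. ~b, v
10. a -> ~c, v
11. ~c, v
Accessibility: uRv
Branch closes: c and ~c both at v.
(One branch shown.) All branches close.

Unsatisfiable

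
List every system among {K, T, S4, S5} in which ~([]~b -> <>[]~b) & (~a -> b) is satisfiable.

K

T-tableau for the formula:
1. ~([]~b -> <>[]~b) & (~a -> b), w0
2. ~([]~b -> <>[]~b), w0
3. ~a -> b, w0
4. []~b, w0
5. ~<>[]~b, w0
6. ~b, w0
7. ~[]~b, w0
8. a, w0
9. b, w1
10. ~b, w1
Accessibility: w0Rw0, w0Rw1, w1Rw1
Branch closes: b and ~b both at w1.
Every branch closes (one shown): unsatisfiable in T, hence also in S4, S5 (every S4/S5-frame is a T-frame).
K-tableau for the formula:
1. ~([]~b -> <>[]~b) & (~a -> b), w0
2. ~([]~b -> <>[]~b), w0
3. ~a -> b, w0
4. []~b, w0
5. ~<>[]~b, w0
6. b, w0
Complete open branch: satisfiable in K.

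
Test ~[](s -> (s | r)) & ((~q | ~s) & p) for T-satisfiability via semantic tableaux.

Unsatisfiable (every branch closes)

1. ~[](s -> (s | r)) & ((~q | ~s) & p), u
2. ~[](s -> (s | r)), u   [&-rule on 1]
3. (~q | ~s) & p, u   [&-rule on 1]
4. ~q | ~s, u   [&-rule on 3]
5. p, u   [&-rule on 3]
6. ~s, u   [|-rule on 4 (branches; this branch)]
7. ~(s -> (s | r)), v   [~[]-rule on 2: fresh world v, uRv]
8. s, v   [~->-rule on 7]
9. ~(s | r), v   [~->-rule on 7]
10. ~s, v   [~|-rule on 9]
11. ~r, v   [~|-rule on 9]
Accessibility: uRu, uRv, vRv
Branch closes: s and ~s both at v.
All branches of the tableau close; one closing branch shown above.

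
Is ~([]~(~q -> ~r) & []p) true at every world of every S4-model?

Invalid (countermodel exists)

Tableau for the negation []~(~q -> ~r) & []p:
1. []~(~q -> ~r) & []p, u
2. []~(~q -> ~r), u
3. []p, u
4. ~(~q -> ~r), u
5. ~q, u
6. r, u
7. p, u
Accessibility: uRu
The negation has an open branch (countermodel exists).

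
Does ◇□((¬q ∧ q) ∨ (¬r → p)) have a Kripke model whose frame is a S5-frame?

1. ◇□((¬q ∧ q) ∨ (¬r → p)), 0
2. □((¬q ∧ q) ∨ (¬r → p)), 1
3. (¬q ∧ q) ∨ (¬r → p), 0
4. (¬q ∧ q) ∨ (¬r → p), 1
5. ¬r → p, 0
6. ¬r → p, 1
7. p, 0
8. p, 1
Accessibility: 0R0, 0R1, 1R0, 1R1

Yes, satisfiable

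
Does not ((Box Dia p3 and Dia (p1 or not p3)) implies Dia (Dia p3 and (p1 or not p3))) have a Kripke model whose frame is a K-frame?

1. not ((Box Dia p3 and Dia (p1 or not p3)) implies Dia (Dia p3 and (p1 or not p3))), 0
2. Box Dia p3 and Dia (p1 or not p3), 0   [neg-implies-rule on 1]
3. not Dia (Dia p3 and (p1 or not p3)), 0   [neg-implies-rule on 1]
4. Box Dia p3, 0   [and-rule on 2]
5. Dia (p1 or not p3), 0   [and-rule on 2]
6. p1 or not p3, 1   [Dia-rule on 5: fresh world 1, 0R1]
7. not (Dia p3 and (p1 or not p3)), 1   [neg-Dia-rule on 3 via 0R1]
8. Dia p3, 1   [Box-rule on 4 via 0R1]
9. not p3, 1   [or-rule on 6 (branches; this branch)]
10. not Dia p3, 1   [neg-and-rule on 7 (branches; this branch)]
11. p3, 2   [Dia-rule on 8: fresh world 2, 1R2]
12. not p3, 2   [neg-Dia-rule on 10 via 1R2]
Accessibility: 0R1, 1R2
Branch closes: p3 and not p3 both at 2.
(One branch shown.) All branches close.

No, unsatisfiable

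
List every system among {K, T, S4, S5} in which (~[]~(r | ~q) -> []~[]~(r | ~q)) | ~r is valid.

S5

S5-tableau for the negation ~((~[]~(r | ~q) -> []~[]~(r | ~q)) | ~r):
1. ~((~[]~(r | ~q) -> []~[]~(r | ~q)) | ~r), u
2. ~(~[]~(r | ~q) -> []~[]~(r | ~q)), u   [~|-rule on 1]
3. r, u   [~|-rule on 1]
4. ~[]~(r | ~q), u   [~->-rule on 2]
5. ~[]~[]~(r | ~q), u   [~->-rule on 2]
6. r | ~q, v   [~[]-rule on 4: fresh world v, uRv]
7. ~q, v   [|-rule on 6 (branches; this branch)]
8. []~(r | ~q), w   [~[]-rule on 5: fresh world w, uRw]
9. ~(r | ~q), u   [[]-rule on 8 via wRu]
10. ~r, u   [~|-rule on 9]
11. q, u   [~|-rule on 9]
Accessibility: uRu, uRv, uRw, vRu, vRv, vRw, wRu, wRv, wRw
Branch closes: r and ~r both at u.
Every branch closes (one shown): valid in S5.
S4-tableau for the negation ~((~[]~(r | ~q) -> []~[]~(r | ~q)) | ~r):
1. ~((~[]~(r | ~q) -> []~[]~(r | ~q)) | ~r), u
2. ~(~[]~(r | ~q) -> []~[]~(r | ~q)), u   [~|-rule on 1]
3. r, u   [~|-rule on 1]
4. ~[]~(r | ~q), u   [~->-rule on 2]
5. ~[]~[]~(r | ~q), u   [~->-rule on 2]
6. r | ~q, v   [~[]-rule on 4: fresh world v, uRv]
7. ~q, v   [|-rule on 6 (branches; this branch)]
8. []~(r | ~q), w   [~[]-rule on 5: fresh world w, uRw]
9. ~(r | ~q), w   [[]-rule on 8 via wRw]
10. ~r, w   [~|-rule on 9]
11. q, w   [~|-rule on 9]
Accessibility: uRu, uRv, uRw, vRv, wRw
Complete open branch: countermodel on an S4-frame, so not valid in S4, nor in K, T (the same frame is also a K-frame and a T-frame).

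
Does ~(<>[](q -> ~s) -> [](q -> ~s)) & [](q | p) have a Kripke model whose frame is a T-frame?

Satisfiable (open branch found)

1. ~(<>[](q -> ~s) -> [](q -> ~s)) & [](q | p), u
2. ~(<>[](q -> ~s) -> [](q -> ~s)), u
3. [](q | p), u
4. <>[](q -> ~s), u
5. ~[](q -> ~s), u
6. q | p, u
7. p, u
8. [](q -> ~s), v
9. q | p, v
10. q -> ~s, v
11. p, v
12. ~s, v
13. ~(q -> ~s), w
14. q, w
15. s, w
16. q | p, w
17. p, w
Accessibility: uRu, uRv, uRw, vRv, wRw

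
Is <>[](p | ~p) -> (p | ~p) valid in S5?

Tableau for the negation ~(<>[](p | ~p) -> (p | ~p)):
1. ~(<>[](p | ~p) -> (p | ~p)), 0
2. <>[](p | ~p), 0
3. ~(p | ~p), 0
4. ~p, 0
5. p, 0
Accessibility: 0R0
Branch closes: p and ~p both at 0.
All branches of the negation close; one closing branch shown above.

Valid in S5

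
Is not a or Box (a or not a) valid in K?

Valid

Tableau for the negation not (not a or Box (a or not a)):
1. not (not a or Box (a or not a)), w0
2. a, w0
3. not Box (a or not a), w0
4. not (a or not a), w1
5. not a, w1
6. a, w1
Accessibility: w0Rw1
Branch closes: a and not a both at w1.
All branches of the negation close; one closing branch shown above.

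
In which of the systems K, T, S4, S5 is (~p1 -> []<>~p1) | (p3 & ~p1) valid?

S5-tableau for the negation ~((~p1 -> []<>~p1) | (p3 & ~p1)):
1. ~((~p1 -> []<>~p1) | (p3 & ~p1)), 0
2. ~(~p1 -> []<>~p1), 0
3. ~(p3 & ~p1), 0
4. ~p1, 0
5. ~[]<>~p1, 0
6. ~p3, 0
7. ~<>~p1, 1
8. p1, 0
Accessibility: 0R0, 0R1, 1R0, 1R1
Branch closes: p1 and ~p1 both at 0.
Every branch closes (one shown): valid in S5.
S4-tableau for the negation ~((~p1 -> []<>~p1) | (p3 & ~p1)):
1. ~((~p1 -> []<>~p1) | (p3 & ~p1)), 0
2. ~(~p1 -> []<>~p1), 0
3. ~(p3 & ~p1), 0
4. ~p1, 0
5. ~[]<>~p1, 0
6. ~p3, 0
7. ~<>~p1, 1
8. p1, 1
Accessibility: 0R0, 0R1, 1R1
Complete open branch: countermodel on an S4-frame, so not valid in S4, nor in K, T (the same frame is also a K-frame and a T-frame).

S5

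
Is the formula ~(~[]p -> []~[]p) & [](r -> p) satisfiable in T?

Satisfiable (open branch found)

1. ~(~[]p -> []~[]p) & [](r -> p), u
2. ~(~[]p -> []~[]p), u   [&-rule on 1]
3. [](r -> p), u   [&-rule on 1]
4. ~[]p, u   [~->-rule on 2]
5. ~[]~[]p, u   [~->-rule on 2]
6. r -> p, u   [[]-rule on 3 via uRu]
7. p, u   [->-rule on 6 (branches; this branch)]
8. ~p, v   [~[]-rule on 4: fresh world v, uRv]
9. r -> p, v   [[]-rule on 3 via uRv]
10. ~r, v   [->-rule on 9 (branches; this branch)]
11. []p, w   [~[]-rule on 5: fresh world w, uRw]
12. r -> p, w   [[]-rule on 3 via uRw]
13. p, w   [[]-rule on 11 via wRw]
Accessibility: uRu, uRv, uRw, vRv, wRw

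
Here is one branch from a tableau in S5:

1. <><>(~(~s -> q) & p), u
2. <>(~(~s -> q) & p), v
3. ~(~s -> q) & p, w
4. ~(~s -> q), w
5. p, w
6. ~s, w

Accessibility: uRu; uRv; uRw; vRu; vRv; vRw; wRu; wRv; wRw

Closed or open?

Open

No world carries both an atom and its negation.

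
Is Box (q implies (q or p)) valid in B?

Tableau for the negation not Box (q implies (q or p)):
1. not Box (q implies (q or p)), w0
2. not (q implies (q or p)), w1
3. q, w1
4. not (q or p), w1
5. not q, w1
6. not p, w1
Accessibility: w0Rw0, w0Rw1, w1Rw0, w1Rw1
Branch closes: q and not q both at w1.
All branches of the negation close; one closing branch shown above.

Yes, valid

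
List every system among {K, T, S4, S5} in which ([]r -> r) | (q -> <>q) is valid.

T, S4, S5

T-tableau for the negation ~(([]r -> r) | (q -> <>q)):
1. ~(([]r -> r) | (q -> <>q)), u
2. ~([]r -> r), u
3. ~(q -> <>q), u
4. []r, u
5. ~r, u
6. q, u
7. ~<>q, u
8. r, u
Accessibility: uRu
Branch closes: r and ~r both at u.
Every branch closes (one shown): valid in T, hence also in S4, S5 (every theorem of T is a theorem of S4 and S5).
K-tableau for the negation ~(([]r -> r) | (q -> <>q)):
1. ~(([]r -> r) | (q -> <>q)), u
2. ~([]r -> r), u
3. ~(q -> <>q), u
4. []r, u
5. ~r, u
6. q, u
7. ~<>q, u
Complete open branch: countermodel on a K-frame, so not valid in K.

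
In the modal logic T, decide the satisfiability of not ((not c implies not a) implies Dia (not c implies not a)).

Unsatisfiable (every branch closes)

1. not ((not c implies not a) implies Dia (not c implies not a)), 0
2. not c implies not a, 0
3. not Dia (not c implies not a), 0
4. not (not c implies not a), 0
5. not c, 0
6. a, 0
7. not a, 0
Accessibility: 0R0
Branch closes: a and not a both at 0.
Every branch closes; the branch above is one of them.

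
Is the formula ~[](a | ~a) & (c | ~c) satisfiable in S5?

1. ~[](a | ~a) & (c | ~c), 0
2. ~[](a | ~a), 0   [&-rule on 1]
3. c | ~c, 0   [&-rule on 1]
4. ~c, 0   [|-rule on 3 (branches; this branch)]
5. ~(a | ~a), 1   [~[]-rule on 2: fresh world 1, 0R1]
6. ~a, 1   [~|-rule on 5]
7. a, 1   [~|-rule on 5]
Accessibility: 0R0, 0R1, 1R0, 1R1
Branch closes: a and ~a both at 1.
(One branch shown.) All branches close.

Unsatisfiable (every branch closes)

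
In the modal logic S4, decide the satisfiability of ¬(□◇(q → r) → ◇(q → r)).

Unsatisfiable

1. ¬(□◇(q → r) → ◇(q → r)), w0
2. □◇(q → r), w0
3. ¬◇(q → r), w0
4. ◇(q → r), w0
5. ¬(q → r), w0
6. q, w0
7. ¬r, w0
8. q → r, w1
9. ◇(q → r), w1
10. ¬(q → r), w1
11. q, w1
12. ¬r, w1
13. r, w1
Accessibility: w0Rw0, w0Rw1, w1Rw1
Branch closes: r and ¬r both at w1.
Every branch closes; the branch above is one of them.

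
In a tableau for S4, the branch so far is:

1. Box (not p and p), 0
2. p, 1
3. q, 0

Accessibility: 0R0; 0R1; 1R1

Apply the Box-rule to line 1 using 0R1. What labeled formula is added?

not p and p, 1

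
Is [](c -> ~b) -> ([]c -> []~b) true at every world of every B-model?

Tableau for the negation ~([](c -> ~b) -> ([]c -> []~b)):
1. ~([](c -> ~b) -> ([]c -> []~b)), u
2. [](c -> ~b), u
3. ~([]c -> []~b), u
4. []c, u
5. ~[]~b, u
6. c -> ~b, u
7. c, u
8. ~b, u
9. b, v
10. c -> ~b, v
11. c, v
12. ~b, v
Accessibility: uRu, uRv, vRu, vRv
Branch closes: b and ~b both at v.
All branches of the negation close; one closing branch shown above.

Yes, valid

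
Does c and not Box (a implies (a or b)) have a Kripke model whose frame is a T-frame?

1. c and not Box (a implies (a or b)), 0
2. c, 0   [and-rule on 1]
3. not Box (a implies (a or b)), 0   [and-rule on 1]
4. not (a implies (a or b)), 1   [neg-Box-rule on 3: fresh world 1, 0R1]
5. a, 1   [neg-implies-rule on 4]
6. not (a or b), 1   [neg-implies-rule on 4]
7. not a, 1   [neg-or-rule on 6]
8. not b, 1   [neg-or-rule on 6]
Accessibility: 0R0, 0R1, 1R1
Branch closes: a and not a both at 1.
All branches of the tableau close; one closing branch shown above.

Unsatisfiable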